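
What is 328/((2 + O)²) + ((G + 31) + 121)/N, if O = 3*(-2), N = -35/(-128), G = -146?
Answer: 2971/70 ≈ 42.443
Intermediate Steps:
N = 35/128 (N = -35*(-1/128) = 35/128 ≈ 0.27344)
O = -6
328/((2 + O)²) + ((G + 31) + 121)/N = 328/((2 - 6)²) + ((-146 + 31) + 121)/(35/128) = 328/((-4)²) + (-115 + 121)*(128/35) = 328/16 + 6*(128/35) = 328*(1/16) + 768/35 = 41/2 + 768/35 = 2971/70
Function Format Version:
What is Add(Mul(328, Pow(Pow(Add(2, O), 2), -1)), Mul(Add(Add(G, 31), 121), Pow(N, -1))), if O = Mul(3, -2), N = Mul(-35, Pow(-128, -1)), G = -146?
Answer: Rational(2971, 70) ≈ 42.443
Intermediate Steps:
N = Rational(35, 128) (N = Mul(-35, Rational(-1, 128)) = Rational(35, 128) ≈ 0.27344)
O = -6
Add(Mul(328, Pow(Pow(Add(2, O), 2), -1)), Mul(Add(Add(G, 31), 121), Pow(N, -1))) = Add(Mul(328, Pow(Pow(Add(2, -6), 2), -1)), Mul(Add(Add(-146, 31), 121), Pow(Rational(35, 128), -1))) = Add(Mul(328, Pow(Pow(-4, 2), -1)), Mul(Add(-115, 121), Rational(128, 35))) = Add(Mul(328, Pow(16, -1)), Mul(6, Rational(128, 35))) = Add(Mul(328, Rational(1, 16)), Rational(768, 35)) = Add(Rational(41, 2), Rational(768, 35)) = Rational(2971, 70)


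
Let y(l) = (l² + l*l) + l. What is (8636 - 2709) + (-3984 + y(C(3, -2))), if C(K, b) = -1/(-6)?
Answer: 17489/9 ≈ 1943.2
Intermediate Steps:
C(K, b) = ⅙ (C(K, b) = -1*(-⅙) = ⅙)
y(l) = l + 2*l² (y(l) = (l² + l²) + l = 2*l² + l = l + 2*l²)
(8636 - 2709) + (-3984 + y(C(3, -2))) = (8636 - 2709) + (-3984 + (1 + 2*(⅙))/6) = 5927 + (-3984 + (1 + ⅓)/6) = 5927 + (-3984 + (⅙)*(4/3)) = 5927 + (-3984 + 2/9) = 5927 - 35854/9 = 17489/9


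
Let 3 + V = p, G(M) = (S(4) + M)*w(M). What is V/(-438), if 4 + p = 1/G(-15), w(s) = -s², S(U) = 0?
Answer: 11812/739125 ≈ 0.015981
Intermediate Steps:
G(M) = -M³ (G(M) = (0 + M)*(-M²) = M*(-M²) = -M³)
p = -13499/3375 (p = -4 + 1/(-1*(-15)³) = -4 + 1/(-1*(-3375)) = -4 + 1/3375 = -13499/3375 ≈ -3.9997)
V = -23624/3375 (V = -3 - 13499/3375 = -23624/3375 ≈ -6.9997)
V/(-438) = -23624/3375/(-438) = -23624/3375*(-1/438) = 11812/739125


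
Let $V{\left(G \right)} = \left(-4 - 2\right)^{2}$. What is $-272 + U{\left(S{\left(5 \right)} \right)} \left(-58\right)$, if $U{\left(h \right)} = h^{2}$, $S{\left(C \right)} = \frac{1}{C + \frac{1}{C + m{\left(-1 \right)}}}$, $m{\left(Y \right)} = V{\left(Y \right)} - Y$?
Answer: $- \frac{12212024}{44521} \approx -274.3$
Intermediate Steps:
$V{\left(G \right)} = 36$ ($V{\left(G \right)} = \left(-6\right)^{2} = 36$)
$m{\left(Y \right)} = 36 - Y$
$S{\left(C \right)} = \frac{1}{C + \frac{1}{37 + C}}$ ($S{\left(C \right)} = \frac{1}{C + \frac{1}{C + \left(36 - -1\right)}} = \frac{1}{C + \frac{1}{C + \left(36 + 1\right)}} = \frac{1}{C + \frac{1}{C + 37}} = \frac{1}{C + \frac{1}{37 + C}}$)
$-272 + U{\left(S{\left(5 \right)} \right)} \left(-58\right) = -272 + \left(\frac{37 + 5}{1 + 5^{2} + 37 \cdot 5}\right)^{2} \left(-58\right) = -272 + \left(\frac{1}{1 + 25 + 185} \cdot 42\right)^{2} \left(-58\right) = -272 + \left(\frac{1}{211} \cdot 42\right)^{2} \left(-58\right) = -272 + \left(\frac{42}{211}\right)^{2} \left(-58\right) = -272 + \frac{1764}{44521} \left(-58\right) = -272 - \frac{102312}{44521} = - \frac{12212024}{44521}$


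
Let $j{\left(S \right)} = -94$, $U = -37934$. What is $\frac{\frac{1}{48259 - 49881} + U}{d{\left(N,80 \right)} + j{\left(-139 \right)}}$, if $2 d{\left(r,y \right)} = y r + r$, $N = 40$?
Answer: $- \frac{61528949}{2475172} \approx -24.858$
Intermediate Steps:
$d{\left(r,y \right)} = \frac{r}{2} + \frac{r y}{2}$ ($d{\left(r,y \right)} = \frac{y r + r}{2} = \frac{r y + r}{2} = \frac{r + r y}{2} = \frac{r}{2} + \frac{r y}{2}$)
$\frac{\frac{1}{48259 - 49881} + U}{d{\left(N,80 \right)} + j{\left(-139 \right)}} = \frac{\frac{1}{48259 - 49881} - 37934}{\frac{1}{2} \cdot 40 \left(1 + 80\right) - 94} = \frac{\frac{1}{-1622} - 37934}{\frac{1}{2} \cdot 40 \cdot 81 - 94} = \frac{- \frac{1}{1622} - 37934}{1620 - 94} = - \frac{61528949}{1622 \cdot 1526} = \left(- \frac{61528949}{1622}\right) \frac{1}{1526} = - \frac{61528949}{2475172}$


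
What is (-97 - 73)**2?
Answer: 28900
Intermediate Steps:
(-97 - 73)**2 = (-170)**2 = 28900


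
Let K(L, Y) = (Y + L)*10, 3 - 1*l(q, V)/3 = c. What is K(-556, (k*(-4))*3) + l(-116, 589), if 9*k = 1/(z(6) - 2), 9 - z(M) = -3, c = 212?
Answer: -18565/3 ≈ -6188.3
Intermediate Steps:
z(M) = 12 (z(M) = 9 - 1*(-3) = 9 + 3 = 12)
l(q, V) = -627 (l(q, V) = 9 - 3*212 = 9 - 636 = -627)
k = 1/90 (k = 1/(9*(12 - 2)) = (⅑)/10 = (⅑)*(⅒) = 1/90 ≈ 0.011111)
K(L, Y) = 10*L + 10*Y (K(L, Y) = (L + Y)*10 = 10*L + 10*Y)
K(-556, (k*(-4))*3) + l(-116, 589) = (10*(-556) + 10*(((1/90)*(-4))*3)) - 627 = (-5560 + 10*(-2/45*3)) - 627 = (-5560 + 10*(-2/15)) - 627 = (-5560 - 4/3) - 627 = -16684/3 - 627 = -18565/3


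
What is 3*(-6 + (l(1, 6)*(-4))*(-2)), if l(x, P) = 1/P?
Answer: -14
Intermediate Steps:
3*(-6 + (l(1, 6)*(-4))*(-2)) = 3*(-6 + (-4/6)*(-2)) = 3*(-6 + ((⅙)*(-4))*(-2)) = 3*(-6 - ⅔*(-2)) = 3*(-6 + 4/3) = 3*(-14/3) = -14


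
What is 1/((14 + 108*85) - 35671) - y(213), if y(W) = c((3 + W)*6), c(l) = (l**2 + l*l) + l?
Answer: -88976699857/26477 ≈ -3.3605e+6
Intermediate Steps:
c(l) = l + 2*l**2 (c(l) = (l**2 + l**2) + l = 2*l**2 + l = l + 2*l**2)
y(W) = (18 + 6*W)*(37 + 12*W) (y(W) = ((3 + W)*6)*(1 + 2*((3 + W)*6)) = (18 + 6*W)*(1 + 2*(18 + 6*W)) = (18 + 6*W)*(1 + (36 + 12*W)) = (18 + 6*W)*(37 + 12*W))
1/((14 + 108*85) - 35671) - y(213) = 1/((14 + 108*85) - 35671) - 6*(3 + 213)*(37 + 12*213) = 1/((14 + 9180) - 35671) - 6*216*(37 + 2556) = 1/(9194 - 35671) - 6*216*2593 = 1/(-26477) - 1*3360528 = -1/26477 - 3360528 = -88976699857/26477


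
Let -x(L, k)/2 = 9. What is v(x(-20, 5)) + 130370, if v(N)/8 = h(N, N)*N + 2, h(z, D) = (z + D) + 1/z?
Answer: 135578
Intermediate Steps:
x(L, k) = -18 (x(L, k) = -2*9 = -18)
h(z, D) = D + z + 1/z (h(z, D) = (D + z) + 1/z = D + z + 1/z)
v(N) = 16 + 8*N*(1/N + 2*N) (v(N) = 8*((N + N + 1/N)*N + 2) = 8*((1/N + 2*N)*N + 2) = 8*(N*(1/N + 2*N) + 2) = 8*(2 + N*(1/N + 2*N)) = 16 + 8*N*(1/N + 2*N))
v(x(-20, 5)) + 130370 = (24 + 16*(-18)²) + 130370 = (24 + 16*324) + 130370 = (24 + 5184) + 130370 = 5208 + 130370 = 135578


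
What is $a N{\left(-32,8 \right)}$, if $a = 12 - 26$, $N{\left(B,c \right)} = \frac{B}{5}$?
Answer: $\frac{448}{5} \approx 89.6$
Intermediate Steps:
$N{\left(B,c \right)} = \frac{B}{5}$ ($N{\left(B,c \right)} = B \frac{1}{5} = \frac{B}{5}$)
$a = -14$ ($a = 12 - 26 = -14$)
$a N{\left(-32,8 \right)} = - 14 \cdot \frac{1}{5} \left(-32\right) = \left(-14\right) \left(- \frac{32}{5}\right) = \frac{448}{5}$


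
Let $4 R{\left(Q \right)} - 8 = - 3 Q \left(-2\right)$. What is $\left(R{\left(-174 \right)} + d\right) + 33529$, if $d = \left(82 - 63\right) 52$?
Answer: $34258$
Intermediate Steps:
$R{\left(Q \right)} = 2 + \frac{3 Q}{2}$ ($R{\left(Q \right)} = 2 + \frac{\left(-1\right) 3 Q \left(-2\right)}{4} = 2 + \frac{\left(-1\right) \left(- 6 Q\right)}{4} = 2 + \frac{6 Q}{4} = 2 + \frac{3 Q}{2}$)
$d = 988$ ($d = 19 \cdot 52 = 988$)
$\left(R{\left(-174 \right)} + d\right) + 33529 = \left(\left(2 + \frac{3}{2} \left(-174\right)\right) + 988\right) + 33529 = \left(\left(2 - 261\right) + 988\right) + 33529 = \left(-259 + 988\right) + 33529 = 729 + 33529 = 34258$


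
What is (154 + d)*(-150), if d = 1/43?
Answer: -993450/43 ≈ -23104.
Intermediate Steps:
d = 1/43 ≈ 0.023256
(154 + d)*(-150) = (154 + 1/43)*(-150) = (6623/43)*(-150) = -993450/43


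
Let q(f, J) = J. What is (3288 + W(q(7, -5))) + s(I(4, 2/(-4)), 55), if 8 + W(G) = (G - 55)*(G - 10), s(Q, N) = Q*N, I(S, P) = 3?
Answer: 4345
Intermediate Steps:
s(Q, N) = N*Q
W(G) = -8 + (-55 + G)*(-10 + G) (W(G) = -8 + (G - 55)*(G - 10) = -8 + (-55 + G)*(-10 + G))
(3288 + W(q(7, -5))) + s(I(4, 2/(-4)), 55) = (3288 + (542 + (-5)² - 65*(-5))) + 55*3 = (3288 + (542 + 25 + 325)) + 165 = (3288 + 892) + 165 = 4180 + 165 = 4345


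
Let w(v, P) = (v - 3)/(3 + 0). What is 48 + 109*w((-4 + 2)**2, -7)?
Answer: 253/3 ≈ 84.333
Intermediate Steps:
w(v, P) = -1 + v/3 (w(v, P) = (-3 + v)/3 = (-3 + v)*(1/3) = -1 + v/3)
48 + 109*w((-4 + 2)**2, -7) = 48 + 109*(-1 + (-4 + 2)**2/3) = 48 + 109*(-1 + (1/3)*(-2)**2) = 48 + 109*(-1 + (1/3)*4) = 48 + 109*(-1 + 4/3) = 48 + 109*(1/3) = 48 + 109/3 = 253/3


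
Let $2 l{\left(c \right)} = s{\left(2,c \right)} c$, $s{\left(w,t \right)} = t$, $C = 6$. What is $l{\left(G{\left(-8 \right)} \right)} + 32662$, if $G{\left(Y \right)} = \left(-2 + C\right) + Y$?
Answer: $32670$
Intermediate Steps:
$G{\left(Y \right)} = 4 + Y$ ($G{\left(Y \right)} = \left(-2 + 6\right) + Y = 4 + Y$)
$l{\left(c \right)} = \frac{c^{2}}{2}$ ($l{\left(c \right)} = \frac{c c}{2} = \frac{c^{2}}{2}$)
$l{\left(G{\left(-8 \right)} \right)} + 32662 = \frac{\left(4 - 8\right)^{2}}{2} + 32662 = \frac{\left(-4\right)^{2}}{2} + 32662 = \frac{1}{2} \cdot 16 + 32662 = 8 + 32662 = 32670$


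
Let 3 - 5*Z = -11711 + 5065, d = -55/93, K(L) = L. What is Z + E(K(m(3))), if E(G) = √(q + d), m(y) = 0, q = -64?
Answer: 6649/5 + I*√558651/93 ≈ 1329.8 + 8.0369*I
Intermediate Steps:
d = -55/93 (d = -55*1/93 = -55/93 ≈ -0.59140)
E(G) = I*√558651/93 (E(G) = √(-64 - 55/93) = √(-6007/93) = I*√558651/93)
Z = 6649/5 (Z = ⅗ - (-11711 + 5065)/5 = ⅗ - ⅕*(-6646) = ⅗ + 6646/5 = 6649/5 ≈ 1329.8)
Z + E(K(m(3))) = 6649/5 + I*√558651/93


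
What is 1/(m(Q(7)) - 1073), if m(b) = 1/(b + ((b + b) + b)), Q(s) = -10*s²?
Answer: -1960/2103081 ≈ -0.00093197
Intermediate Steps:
m(b) = 1/(4*b) (m(b) = 1/(b + (2*b + b)) = 1/(b + 3*b) = 1/(4*b))
1/(m(Q(7)) - 1073) = 1/(1/(4*((-10*7²))) - 1073) = 1/(1/(4*((-10*49))) - 1073) = 1/((¼)/(-490) - 1073) = 1/((¼)*(-1/490) - 1073) = 1/(-1/1960 - 1073) = 1/(-2103081/1960) = -1960/2103081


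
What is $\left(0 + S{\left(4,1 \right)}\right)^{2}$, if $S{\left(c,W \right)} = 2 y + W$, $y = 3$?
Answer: $49$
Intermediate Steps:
$S{\left(c,W \right)} = 6 + W$ ($S{\left(c,W \right)} = 2 \cdot 3 + W = 6 + W$)
$\left(0 + S{\left(4,1 \right)}\right)^{2} = \left(0 + \left(6 + 1\right)\right)^{2} = \left(0 + 7\right)^{2} = 7^{2} = 49$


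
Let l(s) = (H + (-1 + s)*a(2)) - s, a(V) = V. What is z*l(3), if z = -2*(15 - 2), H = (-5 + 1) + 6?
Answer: -78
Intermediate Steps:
H = 2 (H = -4 + 6 = 2)
l(s) = s (l(s) = (2 + (-1 + s)*2) - s = (2 + (-2 + 2*s)) - s = 2*s - s = s)
z = -26 (z = -2*13 = -26)
z*l(3) = -26*3 = -78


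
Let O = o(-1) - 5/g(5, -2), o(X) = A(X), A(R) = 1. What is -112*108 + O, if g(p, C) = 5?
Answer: -12096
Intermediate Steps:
o(X) = 1
O = 0 (O = 1 - 5/5 = 1 - 5*⅕ = 1 - 1 = 0)
-112*108 + O = -112*108 + 0 = -12096 + 0 = -12096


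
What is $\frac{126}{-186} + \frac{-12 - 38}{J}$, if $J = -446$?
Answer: $- \frac{3908}{6913} \approx -0.56531$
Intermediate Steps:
$\frac{126}{-186} + \frac{-12 - 38}{J} = \frac{126}{-186} + \frac{-12 - 38}{-446} = 126 \left(- \frac{1}{186}\right) + \left(-12 - 38\right) \left(- \frac{1}{446}\right) = - \frac{21}{31} - - \frac{25}{223} = - \frac{21}{31} + \frac{25}{223} = - \frac{3908}{6913}$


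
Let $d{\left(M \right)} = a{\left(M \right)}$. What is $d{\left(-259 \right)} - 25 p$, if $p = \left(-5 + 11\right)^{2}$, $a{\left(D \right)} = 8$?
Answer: $-892$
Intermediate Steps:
$p = 36$ ($p = 6^{2} = 36$)
$d{\left(M \right)} = 8$
$d{\left(-259 \right)} - 25 p = 8 - 900 = -892$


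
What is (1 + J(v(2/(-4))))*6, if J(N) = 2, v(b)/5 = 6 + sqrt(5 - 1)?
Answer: 18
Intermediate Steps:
v(b) = 40 (v(b) = 5*(6 + sqrt(5 - 1)) = 5*(6 + sqrt(4)) = 5*(6 + 2) = 5*8 = 40)
(1 + J(v(2/(-4))))*6 = (1 + 2)*6 = 3*6 = 18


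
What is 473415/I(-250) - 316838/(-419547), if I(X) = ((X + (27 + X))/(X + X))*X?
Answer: -397089821636/198445731 ≈ -2001.0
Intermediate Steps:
I(X) = 27/2 + X (I(X) = ((27 + 2*X)/((2*X)))*X = ((27 + 2*X)*(1/(2*X)))*X = ((27 + 2*X)/(2*X))*X = 27/2 + X)
473415/I(-250) - 316838/(-419547) = 473415/(27/2 - 250) - 316838/(-419547) = 473415/(-473/2) - 316838*(-1/419547) = 473415*(-2/473) + 316838/419547 = -946830/473 + 316838/419547 = -397089821636/198445731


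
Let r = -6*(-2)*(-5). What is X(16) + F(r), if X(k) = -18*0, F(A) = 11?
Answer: 11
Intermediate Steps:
r = -60 (r = 12*(-5) = -60)
X(k) = 0
X(16) + F(r) = 0 + 11 = 11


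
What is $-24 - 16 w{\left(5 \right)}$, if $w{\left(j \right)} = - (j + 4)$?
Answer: $120$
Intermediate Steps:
$w{\left(j \right)} = -4 - j$ ($w{\left(j \right)} = - (4 + j) = -4 - j$)
$-24 - 16 w{\left(5 \right)} = -24 - 16 \left(-4 - 5\right) = -24 - -144 = -24 + 144 = 120$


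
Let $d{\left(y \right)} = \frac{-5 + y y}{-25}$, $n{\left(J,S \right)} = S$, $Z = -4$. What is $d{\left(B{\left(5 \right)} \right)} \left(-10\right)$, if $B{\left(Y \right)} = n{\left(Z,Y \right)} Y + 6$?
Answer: $\frac{1912}{5} \approx 382.4$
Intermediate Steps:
$B{\left(Y \right)} = 6 + Y^{2}$ ($B{\left(Y \right)} = Y Y + 6 = Y^{2} + 6 = 6 + Y^{2}$)
$d{\left(y \right)} = \frac{1}{5} - \frac{y^{2}}{25}$ ($d{\left(y \right)} = \left(-5 + y^{2}\right) \left(- \frac{1}{25}\right) = \frac{1}{5} - \frac{y^{2}}{25}$)
$d{\left(B{\left(5 \right)} \right)} \left(-10\right) = \left(\frac{1}{5} - \frac{\left(6 + 5^{2}\right)^{2}}{25}\right) \left(-10\right) = \left(\frac{1}{5} - \frac{\left(6 + 25\right)^{2}}{25}\right) \left(-10\right) = \left(\frac{1}{5} - \frac{31^{2}}{25}\right) \left(-10\right) = \left(\frac{1}{5} - \frac{961}{25}\right) \left(-10\right) = \left(- \frac{956}{25}\right) \left(-10\right) = \frac{1912}{5}$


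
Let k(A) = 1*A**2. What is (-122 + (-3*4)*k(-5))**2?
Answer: 178084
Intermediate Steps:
k(A) = A**2
(-122 + (-3*4)*k(-5))**2 = (-122 - 3*4*(-5)**2)**2 = (-122 - 12*25)**2 = (-122 - 300)**2 = (-422)**2 = 178084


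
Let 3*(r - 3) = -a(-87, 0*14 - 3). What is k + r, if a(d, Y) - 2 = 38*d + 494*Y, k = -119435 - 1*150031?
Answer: -803603/3 ≈ -2.6787e+5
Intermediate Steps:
k = -269466 (k = -119435 - 150031 = -269466)
a(d, Y) = 2 + 38*d + 494*Y (a(d, Y) = 2 + (38*d + 494*Y) = 2 + 38*d + 494*Y)
r = 4795/3 (r = 3 + (-(2 + 38*(-87) + 494*(0*14 - 3)))/3 = 3 + (-(2 - 3306 + 494*(0 - 3)))/3 = 3 + (-(2 - 3306 + 494*(-3)))/3 = 3 + (-(2 - 3306 - 1482))/3 = 3 + (-1*(-4786))/3 = 3 + (1/3)*4786 = 3 + 4786/3 = 4795/3 ≈ 1598.3)
k + r = -269466 + 4795/3 = -803603/3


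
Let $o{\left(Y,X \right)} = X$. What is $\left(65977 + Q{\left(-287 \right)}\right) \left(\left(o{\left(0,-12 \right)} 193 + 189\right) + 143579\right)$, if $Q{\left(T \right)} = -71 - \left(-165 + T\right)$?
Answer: $9386471816$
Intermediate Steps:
$Q{\left(T \right)} = 94 - T$
$\left(65977 + Q{\left(-287 \right)}\right) \left(\left(o{\left(0,-12 \right)} 193 + 189\right) + 143579\right) = \left(65977 + \left(94 - -287\right)\right) \left(\left(\left(-12\right) 193 + 189\right) + 143579\right) = \left(65977 + \left(94 + 287\right)\right) \left(\left(-2316 + 189\right) + 143579\right) = \left(65977 + 381\right) \left(-2127 + 143579\right) = 66358 \cdot 141452 = 9386471816$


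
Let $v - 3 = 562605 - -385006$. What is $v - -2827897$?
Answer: $3775511$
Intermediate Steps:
$v = 947614$ ($v = 3 + \left(562605 - -385006\right) = 3 + \left(562605 + \left(-8432 + 393438\right)\right) = 3 + \left(562605 + 385006\right) = 3 + 947611 = 947614$)
$v - -2827897 = 947614 - -2827897 = 947614 + 2827897 = 3775511$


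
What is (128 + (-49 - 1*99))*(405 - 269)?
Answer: -2720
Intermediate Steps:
(128 + (-49 - 1*99))*(405 - 269) = (128 + (-49 - 99))*136 = (128 - 148)*136 = -20*136 = -2720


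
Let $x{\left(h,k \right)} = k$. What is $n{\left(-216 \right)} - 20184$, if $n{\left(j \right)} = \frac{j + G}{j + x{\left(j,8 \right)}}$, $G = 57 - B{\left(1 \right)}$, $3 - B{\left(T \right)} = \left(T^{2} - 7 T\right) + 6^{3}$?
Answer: $- \frac{262395}{13} \approx -20184.0$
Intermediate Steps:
$B{\left(T \right)} = -213 - T^{2} + 7 T$ ($B{\left(T \right)} = 3 - \left(\left(T^{2} - 7 T\right) + 6^{3}\right) = 3 - \left(\left(T^{2} - 7 T\right) + 216\right) = 3 - \left(216 + T^{2} - 7 T\right) = -213 - T^{2} + 7 T$)
$G = 264$ ($G = 57 - \left(-213 - 1^{2} + 7 \cdot 1\right) = 57 - \left(-213 - 1 + 7\right) = 57 - -207 = 57 + 207 = 264$)
$n{\left(j \right)} = \frac{264 + j}{8 + j}$ ($n{\left(j \right)} = \frac{j + 264}{j + 8} = \frac{264 + j}{8 + j}$)
$n{\left(-216 \right)} - 20184 = \frac{264 - 216}{8 - 216} - 20184 = \frac{1}{-208} \cdot 48 - 20184 = \left(- \frac{1}{208}\right) 48 - 20184 = - \frac{3}{13} - 20184 = - \frac{262395}{13}$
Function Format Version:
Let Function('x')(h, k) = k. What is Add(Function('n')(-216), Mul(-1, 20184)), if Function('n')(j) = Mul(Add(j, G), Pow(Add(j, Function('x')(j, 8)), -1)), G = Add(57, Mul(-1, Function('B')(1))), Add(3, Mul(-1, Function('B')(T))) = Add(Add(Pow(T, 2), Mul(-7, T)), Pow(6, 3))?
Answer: Rational(-262395, 13) ≈ -20184.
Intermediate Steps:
Function('B')(T) = Add(-213, Mul(-1, Pow(T, 2)), Mul(7, T)) (Function('B')(T) = Add(3, Mul(-1, Add(Add(Pow(T, 2), Mul(-7, T)), Pow(6, 3)))) = Add(3, Mul(-1, Add(Add(Pow(T, 2), Mul(-7, T)), 216))) = Add(3, Mul(-1, Add(216, Pow(T, 2), Mul(-7, T)))) = Add(3, Add(-216, Mul(-1, Pow(T, 2)), Mul(7, T))) = Add(-213, Mul(-1, Pow(T, 2)), Mul(7, T)))
G = 264 (G = Add(57, Mul(-1, Add(-213, Mul(-1, Pow(1, 2)), Mul(7, 1)))) = Add(57, Mul(-1, Add(-213, Mul(-1, 1), 7))) = Add(57, Mul(-1, Add(-213, -1, 7))) = Add(57, Mul(-1, -207)) = Add(57, 207) = 264)
Function('n')(j) = Mul(Pow(Add(8, j), -1), Add(264, j)) (Function('n')(j) = Mul(Add(j, 264), Pow(Add(j, 8), -1)) = Mul(Add(264, j), Pow(Add(8, j), -1)) = Mul(Pow(Add(8, j), -1), Add(264, j)))
Add(Function('n')(-216), Mul(-1, 20184)) = Add(Mul(Pow(Add(8, -216), -1), Add(264, -216)), Mul(-1, 20184)) = Add(Mul(Pow(-208, -1), 48), -20184) = Add(Mul(Rational(-1, 208), 48), -20184) = Add(Rational(-3, 13), -20184) = Rational(-262395, 13)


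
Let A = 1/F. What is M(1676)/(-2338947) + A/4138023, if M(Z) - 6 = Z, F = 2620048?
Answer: -6078646454135327/8452813251952448496 ≈ -0.00071913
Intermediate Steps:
M(Z) = 6 + Z
A = 1/2620048 ≈ 3.8167e-7
M(1676)/(-2338947) + A/4138023 = (6 + 1676)/(-2338947) + (1/2620048)/4138023 = 1682*(-1/2338947) + (1/2620048)*(1/4138023) = -1682/2338947 + 1/10841818885104 = -6078646454135327/8452813251952448496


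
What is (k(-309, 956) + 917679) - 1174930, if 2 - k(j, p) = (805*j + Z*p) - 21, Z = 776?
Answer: -750339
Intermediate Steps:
k(j, p) = 23 - 805*j - 776*p (k(j, p) = 2 - ((805*j + 776*p) - 21) = 2 - ((776*p + 805*j) - 21) = 2 - (-21 + 776*p + 805*j) = 2 + (21 - 805*j - 776*p) = 23 - 805*j - 776*p)
(k(-309, 956) + 917679) - 1174930 = ((23 - 805*(-309) - 776*956) + 917679) - 1174930 = ((23 + 248745 - 741856) + 917679) - 1174930 = (-493088 + 917679) - 1174930 = 424591 - 1174930 = -750339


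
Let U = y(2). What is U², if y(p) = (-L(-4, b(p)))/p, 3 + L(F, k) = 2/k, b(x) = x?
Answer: 1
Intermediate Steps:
L(F, k) = -3 + 2/k
y(p) = (3 - 2/p)/p (y(p) = (-(-3 + 2/p))/p = (3 - 2/p)/p)
U = 1 (U = (-2 + 3*2)/2² = (-2 + 6)/4 = (¼)*4 = 1)
U² = 1² = 1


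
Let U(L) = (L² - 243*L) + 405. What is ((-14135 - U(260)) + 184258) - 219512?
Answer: -54214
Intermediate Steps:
U(L) = 405 + L² - 243*L
((-14135 - U(260)) + 184258) - 219512 = ((-14135 - (405 + 260² - 243*260)) + 184258) - 219512 = ((-14135 - (405 + 67600 - 63180)) + 184258) - 219512 = ((-14135 - 1*4825) + 184258) - 219512 = ((-14135 - 4825) + 184258) - 219512 = (-18960 + 184258) - 219512 = 165298 - 219512 = -54214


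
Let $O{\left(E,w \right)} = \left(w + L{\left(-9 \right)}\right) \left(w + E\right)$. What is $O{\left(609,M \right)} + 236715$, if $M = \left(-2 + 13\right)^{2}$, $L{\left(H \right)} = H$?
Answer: $318475$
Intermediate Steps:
$M = 121$ ($M = 11^{2} = 121$)
$O{\left(E,w \right)} = \left(-9 + w\right) \left(E + w\right)$ ($O{\left(E,w \right)} = \left(w - 9\right) \left(w + E\right) = \left(-9 + w\right) \left(E + w\right)$)
$O{\left(609,M \right)} + 236715 = \left(121^{2} - 5481 - 1089 + 609 \cdot 121\right) + 236715 = \left(14641 - 5481 - 1089 + 73689\right) + 236715 = 81760 + 236715 = 318475$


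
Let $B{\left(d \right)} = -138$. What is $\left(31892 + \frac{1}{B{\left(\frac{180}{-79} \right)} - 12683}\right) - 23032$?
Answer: $\frac{113594059}{12821} \approx 8860.0$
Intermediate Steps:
$\left(31892 + \frac{1}{B{\left(\frac{180}{-79} \right)} - 12683}\right) - 23032 = \left(31892 + \frac{1}{-138 - 12683}\right) - 23032 = \left(31892 + \frac{1}{-12821}\right) - 23032 = \left(31892 - \frac{1}{12821}\right) - 23032 = \frac{408887331}{12821} - 23032 = \frac{113594059}{12821}$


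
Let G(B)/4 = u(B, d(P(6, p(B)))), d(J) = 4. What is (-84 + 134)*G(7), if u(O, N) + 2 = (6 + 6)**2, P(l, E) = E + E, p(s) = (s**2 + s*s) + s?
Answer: 28400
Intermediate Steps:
p(s) = s + 2*s**2 (p(s) = (s**2 + s**2) + s = 2*s**2 + s = s + 2*s**2)
P(l, E) = 2*E
u(O, N) = 142 (u(O, N) = -2 + (6 + 6)**2 = -2 + 12**2 = -2 + 144 = 142)
G(B) = 568 (G(B) = 4*142 = 568)
(-84 + 134)*G(7) = (-84 + 134)*568 = 50*568 = 28400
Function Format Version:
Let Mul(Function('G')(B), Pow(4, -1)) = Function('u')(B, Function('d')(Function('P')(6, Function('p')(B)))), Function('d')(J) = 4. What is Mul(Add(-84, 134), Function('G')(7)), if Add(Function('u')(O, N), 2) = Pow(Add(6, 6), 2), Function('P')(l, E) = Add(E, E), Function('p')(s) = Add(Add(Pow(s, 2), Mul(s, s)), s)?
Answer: 28400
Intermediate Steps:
Function('p')(s) = Add(s, Mul(2, Pow(s, 2))) (Function('p')(s) = Add(Add(Pow(s, 2), Pow(s, 2)), s) = Add(Mul(2, Pow(s, 2)), s) = Add(s, Mul(2, Pow(s, 2))))
Function('P')(l, E) = Mul(2, E)
Function('u')(O, N) = 142 (Function('u')(O, N) = Add(-2, Pow(Add(6, 6), 2)) = Add(-2, Pow(12, 2)) = Add(-2, 144) = 142)
Function('G')(B) = 568 (Function('G')(B) = Mul(4, 142) = 568)
Mul(Add(-84, 134), Function('G')(7)) = Mul(Add(-84, 134), 568) = Mul(50, 568) = 28400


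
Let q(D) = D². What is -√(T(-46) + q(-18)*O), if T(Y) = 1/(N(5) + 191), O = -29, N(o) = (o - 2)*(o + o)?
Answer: -I*√458909815/221 ≈ -96.933*I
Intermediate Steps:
N(o) = 2*o*(-2 + o) (N(o) = (-2 + o)*(2*o) = 2*o*(-2 + o))
T(Y) = 1/221 (T(Y) = 1/(2*5*(-2 + 5) + 191) = 1/(2*5*3 + 191) = 1/(30 + 191) = 1/221)
-√(T(-46) + q(-18)*O) = -√(1/221 + (-18)²*(-29)) = -√(1/221 + 324*(-29)) = -√(1/221 - 9396) = -√(-2076515/221) = -I*√458909815/221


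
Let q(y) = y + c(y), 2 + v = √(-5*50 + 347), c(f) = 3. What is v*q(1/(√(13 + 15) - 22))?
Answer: -673/114 - √679/228 + √7/114 + 673*√97/228 ≈ 23.077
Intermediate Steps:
v = -2 + √97 (v = -2 + √(-5*50 + 347) = -2 + √(-250 + 347) = -2 + √97 ≈ 7.8489)
q(y) = 3 + y (q(y) = y + 3 = 3 + y)
v*q(1/(√(13 + 15) - 22)) = (-2 + √97)*(3 + 1/(√(13 + 15) - 22)) = (-2 + √97)*(3 + 1/(√28 - 22)) = (-2 + √97)*(3 + 1/(2*√7 - 22)) = (-2 + √97)*(3 + 1/(-22 + 2*√7))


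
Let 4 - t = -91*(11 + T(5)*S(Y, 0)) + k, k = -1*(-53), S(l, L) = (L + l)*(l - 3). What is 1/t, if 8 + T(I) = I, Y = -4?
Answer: -1/6692 ≈ -0.00014943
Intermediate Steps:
T(I) = -8 + I
S(l, L) = (-3 + l)*(L + l) (S(l, L) = (L + l)*(-3 + l) = (-3 + l)*(L + l))
k = 53
t = -6692 (t = 4 - (-91*(11 + (-8 + 5)*((-4)² - 3*0 - 3*(-4) + 0*(-4))) + 53) = 4 - (-91*(11 - 3*(16 + 0 + 12 + 0)) + 53) = 4 - (-91*(11 - 3*28) + 53) = 4 - (-91*(11 - 84) + 53) = 4 - (-91*(-73) + 53) = 4 - (6643 + 53) = 4 - 1*6696 = 4 - 6696 = -6692)
1/t = 1/(-6692) = -1/6692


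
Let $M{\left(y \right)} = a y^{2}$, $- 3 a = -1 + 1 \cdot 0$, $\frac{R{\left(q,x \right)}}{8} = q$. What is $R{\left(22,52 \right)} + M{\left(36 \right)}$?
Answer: $608$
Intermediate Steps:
$R{\left(q,x \right)} = 8 q$
$a = \frac{1}{3}$ ($a = - \frac{-1 + 1 \cdot 0}{3} = - \frac{-1 + 0}{3} = \left(- \frac{1}{3}\right) \left(-1\right) = \frac{1}{3} \approx 0.33333$)
$M{\left(y \right)} = \frac{y^{2}}{3}$
$R{\left(22,52 \right)} + M{\left(36 \right)} = 8 \cdot 22 + \frac{36^{2}}{3} = 176 + \frac{1}{3} \cdot 1296 = 176 + 432 = 608$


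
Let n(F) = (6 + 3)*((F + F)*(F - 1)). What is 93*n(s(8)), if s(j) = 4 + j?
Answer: 220968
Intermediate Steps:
n(F) = 18*F*(-1 + F) (n(F) = 9*((2*F)*(-1 + F)) = 9*(2*F*(-1 + F)) = 18*F*(-1 + F))
93*n(s(8)) = 93*(18*(4 + 8)*(-1 + (4 + 8))) = 93*(18*12*(-1 + 12)) = 93*(18*12*11) = 93*2376 = 220968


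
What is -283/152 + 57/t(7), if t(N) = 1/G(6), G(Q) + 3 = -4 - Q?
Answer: -112915/152 ≈ -742.86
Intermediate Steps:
G(Q) = -7 - Q (G(Q) = -3 + (-4 - Q) = -7 - Q)
t(N) = -1/13 (t(N) = 1/(-7 - 1*6) = 1/(-7 - 6) = 1/(-13) = -1/13)
-283/152 + 57/t(7) = -283/152 + 57/(-1/13) = -283*1/152 + 57*(-13) = -283/152 - 741 = -112915/152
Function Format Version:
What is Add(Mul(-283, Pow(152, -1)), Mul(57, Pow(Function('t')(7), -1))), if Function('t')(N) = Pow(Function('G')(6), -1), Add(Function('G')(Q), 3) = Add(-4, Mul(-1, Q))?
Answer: Rational(-112915, 152) ≈ -742.86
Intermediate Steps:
Function('G')(Q) = Add(-7, Mul(-1, Q)) (Function('G')(Q) = Add(-3, Add(-4, Mul(-1, Q))) = Add(-7, Mul(-1, Q)))
Function('t')(N) = Rational(-1, 13) (Function('t')(N) = Pow(Add(-7, Mul(-1, 6)), -1) = Pow(Add(-7, -6), -1) = Pow(-13, -1) = Rational(-1, 13))
Add(Mul(-283, Pow(152, -1)), Mul(57, Pow(Function('t')(7), -1))) = Add(Mul(-283, Pow(152, -1)), Mul(57, Pow(Rational(-1, 13), -1))) = Add(Mul(-283, Rational(1, 152)), Mul(57, -13)) = Add(Rational(-283, 152), -741) = Rational(-112915, 152)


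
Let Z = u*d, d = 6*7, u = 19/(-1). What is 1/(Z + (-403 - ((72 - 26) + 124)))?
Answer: -1/1371 ≈ -0.00072939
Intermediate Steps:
u = -19 (u = 19*(-1) = -19)
d = 42
Z = -798 (Z = -19*42 = -798)
1/(Z + (-403 - ((72 - 26) + 124))) = 1/(-798 + (-403 - ((72 - 26) + 124))) = 1/(-798 + (-403 - (46 + 124))) = 1/(-798 + (-403 - 1*170)) = 1/(-798 + (-403 - 170)) = 1/(-798 - 573) = 1/(-1371) = -1/1371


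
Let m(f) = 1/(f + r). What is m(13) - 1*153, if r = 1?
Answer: -2141/14 ≈ -152.93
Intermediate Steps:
m(f) = 1/(1 + f) (m(f) = 1/(f + 1) = 1/(1 + f))
m(13) - 1*153 = 1/(1 + 13) - 1*153 = 1/14 - 153 = -2141/14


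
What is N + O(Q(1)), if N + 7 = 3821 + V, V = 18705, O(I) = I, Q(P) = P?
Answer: 22520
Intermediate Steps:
N = 22519 (N = -7 + (3821 + 18705) = -7 + 22526 = 22519)
N + O(Q(1)) = 22519 + 1 = 22520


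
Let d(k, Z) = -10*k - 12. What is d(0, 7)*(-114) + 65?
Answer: 1433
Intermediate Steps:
d(k, Z) = -12 - 10*k
d(0, 7)*(-114) + 65 = (-12 - 10*0)*(-114) + 65 = (-12 + 0)*(-114) + 65 = -12*(-114) + 65 = 1368 + 65 = 1433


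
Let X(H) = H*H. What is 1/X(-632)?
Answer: 1/399424 ≈ 2.5036e-6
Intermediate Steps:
X(H) = H²
1/X(-632) = 1/((-632)²) = 1/399424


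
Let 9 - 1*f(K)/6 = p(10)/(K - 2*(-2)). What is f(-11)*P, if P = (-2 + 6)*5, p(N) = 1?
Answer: 7680/7 ≈ 1097.1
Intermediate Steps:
P = 20 (P = 4*5 = 20)
f(K) = 54 - 6/(4 + K) (f(K) = 54 - 6/(K - 2*(-2)) = 54 - 6/(K + 4) = 54 - 6/(4 + K))
f(-11)*P = (6*(35 + 9*(-11))/(4 - 11))*20 = (6*(35 - 99)/(-7))*20 = (6*(-1/7)*(-64))*20 = (384/7)*20 = 7680/7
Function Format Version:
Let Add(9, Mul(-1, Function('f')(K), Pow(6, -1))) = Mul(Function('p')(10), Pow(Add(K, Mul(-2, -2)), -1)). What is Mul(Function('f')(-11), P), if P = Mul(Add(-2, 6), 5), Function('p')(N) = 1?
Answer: Rational(7680, 7) ≈ 1097.1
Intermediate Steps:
P = 20 (P = Mul(4, 5) = 20)
Function('f')(K) = Add(54, Mul(-6, Pow(Add(4, K), -1))) (Function('f')(K) = Add(54, Mul(-6, Mul(1, Pow(Add(K, Mul(-2, -2)), -1)))) = Add(54, Mul(-6, Mul(1, Pow(Add(K, 4), -1)))) = Add(54, Mul(-6, Mul(1, Pow(Add(4, K), -1)))) = Add(54, Mul(-6, Pow(Add(4, K), -1))))
Mul(Function('f')(-11), P) = Mul(Mul(6, Pow(Add(4, -11), -1), Add(35, Mul(9, -11))), 20) = Mul(Mul(6, Pow(-7, -1), Add(35, -99)), 20) = Mul(Mul(6, Rational(-1, 7), -64), 20) = Mul(Rational(384, 7), 20) = Rational(7680, 7)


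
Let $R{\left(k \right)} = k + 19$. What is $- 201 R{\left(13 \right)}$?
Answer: $-6432$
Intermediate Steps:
$R{\left(k \right)} = 19 + k$
$- 201 R{\left(13 \right)} = - 201 \left(19 + 13\right) = \left(-201\right) 32 = -6432$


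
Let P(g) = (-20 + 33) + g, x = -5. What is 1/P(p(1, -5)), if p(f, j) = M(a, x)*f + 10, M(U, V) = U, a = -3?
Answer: 1/20 ≈ 0.050000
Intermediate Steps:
p(f, j) = 10 - 3*f (p(f, j) = -3*f + 10 = 10 - 3*f)
P(g) = 13 + g
1/P(p(1, -5)) = 1/(13 + (10 - 3*1)) = 1/(13 + (10 - 3)) = 1/(13 + 7) = 1/20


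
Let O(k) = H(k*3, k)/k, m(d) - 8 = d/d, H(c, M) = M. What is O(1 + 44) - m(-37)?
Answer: -8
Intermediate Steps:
m(d) = 9 (m(d) = 8 + d/d = 8 + 1 = 9)
O(k) = 1 (O(k) = k/k = 1)
O(1 + 44) - m(-37) = 1 - 1*9 = 1 - 9 = -8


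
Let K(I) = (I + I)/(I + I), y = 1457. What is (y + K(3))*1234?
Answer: 1799172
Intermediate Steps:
K(I) = 1 (K(I) = (2*I)/((2*I)) = (2*I)*(1/(2*I)) = 1)
(y + K(3))*1234 = (1457 + 1)*1234 = 1458*1234 = 1799172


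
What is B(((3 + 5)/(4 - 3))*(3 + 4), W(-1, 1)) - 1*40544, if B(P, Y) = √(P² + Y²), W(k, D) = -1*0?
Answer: -40488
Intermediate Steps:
W(k, D) = 0
B(((3 + 5)/(4 - 3))*(3 + 4), W(-1, 1)) - 1*40544 = √((((3 + 5)/(4 - 3))*(3 + 4))² + 0²) - 1*40544 = √(((8/1)*7)² + 0) - 40544 = √(((8*1)*7)² + 0) - 40544 = √((8*7)² + 0) - 40544 = √(56² + 0) - 40544 = √(3136 + 0) - 40544 = √3136 - 40544 = 56 - 40544 = -40488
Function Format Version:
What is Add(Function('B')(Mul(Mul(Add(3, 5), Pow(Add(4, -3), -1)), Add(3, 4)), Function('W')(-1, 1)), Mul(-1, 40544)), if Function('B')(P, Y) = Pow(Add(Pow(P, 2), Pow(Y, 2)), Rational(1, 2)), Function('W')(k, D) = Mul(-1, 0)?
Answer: -40488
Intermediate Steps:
Function('W')(k, D) = 0
Add(Function('B')(Mul(Mul(Add(3, 5), Pow(Add(4, -3), -1)), Add(3, 4)), Function('W')(-1, 1)), Mul(-1, 40544)) = Add(Pow(Add(Pow(Mul(Mul(Add(3, 5), Pow(Add(4, -3), -1)), Add(3, 4)), 2), Pow(0, 2)), Rational(1, 2)), Mul(-1, 40544)) = Add(Pow(Add(Pow(Mul(Mul(8, Pow(1, -1)), 7), 2), 0), Rational(1, 2)), -40544) = Add(Pow(Add(Pow(Mul(Mul(8, 1), 7), 2), 0), Rational(1, 2)), -40544) = Add(Pow(Add(Pow(Mul(8, 7), 2), 0), Rational(1, 2)), -40544) = Add(Pow(Add(Pow(56, 2), 0), Rational(1, 2)), -40544) = Add(Pow(Add(3136, 0), Rational(1, 2)), -40544) = Add(Pow(3136, Rational(1, 2)), -40544) = Add(56, -40544) = -40488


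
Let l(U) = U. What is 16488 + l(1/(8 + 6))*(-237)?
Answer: 230595/14 ≈ 16471.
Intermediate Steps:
16488 + l(1/(8 + 6))*(-237) = 16488 - 237/(8 + 6) = 16488 - 237/14 = 230595/14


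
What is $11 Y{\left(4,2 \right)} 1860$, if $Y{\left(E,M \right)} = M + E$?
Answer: $122760$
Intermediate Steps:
$Y{\left(E,M \right)} = E + M$
$11 Y{\left(4,2 \right)} 1860 = 11 \left(4 + 2\right) 1860 = 11 \cdot 6 \cdot 1860 = 66 \cdot 1860 = 122760$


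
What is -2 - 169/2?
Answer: -173/2 ≈ -86.500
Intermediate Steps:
-2 - 169/2 = -173/2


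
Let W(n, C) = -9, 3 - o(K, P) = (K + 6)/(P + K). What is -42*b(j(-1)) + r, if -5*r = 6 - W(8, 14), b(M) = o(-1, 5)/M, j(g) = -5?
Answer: 117/10 ≈ 11.700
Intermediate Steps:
o(K, P) = 3 - (6 + K)/(K + P) (o(K, P) = 3 - (K + 6)/(P + K) = 3 - (6 + K)/(K + P))
b(M) = 7/(4*M) (b(M) = ((-6 + 2*(-1) + 3*5)/(-1 + 5))/M = ((-6 - 2 + 15)/4)/M = ((¼)*7)/M = 7/(4*M))
r = -3 (r = -(6 - 1*(-9))/5 = -(6 + 9)/5 = -⅕*15 = -3)
-42*b(j(-1)) + r = -147/(2*(-5)) - 3 = -147*(-1)/(2*5) - 3 = -42*(-7/20) - 3 = 147/10 - 3 = 117/10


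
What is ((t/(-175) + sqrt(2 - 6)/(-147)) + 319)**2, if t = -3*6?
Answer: 1375232323709/13505625 - 223372*I/25725 ≈ 1.0183e+5 - 8.6831*I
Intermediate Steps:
t = -18
((t/(-175) + sqrt(2 - 6)/(-147)) + 319)**2 = ((-18/(-175) + sqrt(2 - 6)/(-147)) + 319)**2 = ((-18*(-1/175) + sqrt(-4)*(-1/147)) + 319)**2 = ((18/175 + (2*I)*(-1/147)) + 319)**2 = ((18/175 - 2*I/147) + 319)**2 = (55843/175 - 2*I/147)**2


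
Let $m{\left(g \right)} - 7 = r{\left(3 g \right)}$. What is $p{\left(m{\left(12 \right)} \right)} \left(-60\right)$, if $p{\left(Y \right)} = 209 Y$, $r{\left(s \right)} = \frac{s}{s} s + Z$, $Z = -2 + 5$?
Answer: $-576840$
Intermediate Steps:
$Z = 3$
$r{\left(s \right)} = 3 + s$ ($r{\left(s \right)} = \frac{s}{s} s + 3 = 1 s + 3 = s + 3 = 3 + s$)
$m{\left(g \right)} = 10 + 3 g$ ($m{\left(g \right)} = 7 + \left(3 + 3 g\right) = 10 + 3 g$)
$p{\left(m{\left(12 \right)} \right)} \left(-60\right) = 209 \left(10 + 3 \cdot 12\right) \left(-60\right) = 209 \left(10 + 36\right) \left(-60\right) = 209 \cdot 46 \left(-60\right) = 9614 \left(-60\right) = -576840$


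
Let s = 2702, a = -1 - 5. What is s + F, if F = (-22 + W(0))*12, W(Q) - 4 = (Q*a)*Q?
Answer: 2486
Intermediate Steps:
a = -6
W(Q) = 4 - 6*Q² (W(Q) = 4 + (Q*(-6))*Q = 4 + (-6*Q)*Q = 4 - 6*Q²)
F = -216 (F = (-22 + (4 - 6*0²))*12 = (-22 + (4 - 6*0))*12 = (-22 + (4 + 0))*12 = (-22 + 4)*12 = -18*12 = -216)
s + F = 2702 - 216 = 2486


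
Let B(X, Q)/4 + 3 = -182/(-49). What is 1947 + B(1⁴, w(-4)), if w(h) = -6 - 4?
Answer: 13649/7 ≈ 1949.9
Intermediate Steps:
w(h) = -10
B(X, Q) = 20/7 (B(X, Q) = -12 + 4*(-182/(-49)) = -12 + 4*(-182*(-1/49)) = -12 + 4*(26/7) = -12 + 104/7 = 20/7)
1947 + B(1⁴, w(-4)) = 1947 + 20/7 = 13649/7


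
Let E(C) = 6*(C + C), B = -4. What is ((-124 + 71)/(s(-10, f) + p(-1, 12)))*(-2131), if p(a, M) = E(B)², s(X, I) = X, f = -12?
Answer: 112943/2294 ≈ 49.234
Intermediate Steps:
E(C) = 12*C (E(C) = 6*(2*C) = 12*C)
p(a, M) = 2304 (p(a, M) = (12*(-4))² = (-48)² = 2304)
((-124 + 71)/(s(-10, f) + p(-1, 12)))*(-2131) = ((-124 + 71)/(-10 + 2304))*(-2131) = -53/2294*(-2131) = 112943/2294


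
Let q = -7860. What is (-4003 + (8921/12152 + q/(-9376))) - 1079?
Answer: -2261130658/445067 ≈ -5080.4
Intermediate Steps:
(-4003 + (8921/12152 + q/(-9376))) - 1079 = (-4003 + (8921/12152 - 7860/(-9376))) - 1079 = (-4003 + (8921*(1/12152) - 7860*(-1/9376))) - 1079 = (-4003 + (8921/12152 + 1965/2344)) - 1079 = (-4003 + 699836/445067) - 1079 = -1780903365/445067 - 1079 = -2261130658/445067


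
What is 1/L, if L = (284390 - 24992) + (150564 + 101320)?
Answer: 1/511282 ≈ 1.9559e-6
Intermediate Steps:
L = 511282 (L = 259398 + 251884 = 511282)
1/L = 1/511282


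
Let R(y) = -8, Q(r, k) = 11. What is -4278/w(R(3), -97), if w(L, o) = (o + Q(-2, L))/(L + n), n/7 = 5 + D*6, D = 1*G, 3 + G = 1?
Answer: -121923/43 ≈ -2835.4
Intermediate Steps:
G = -2 (G = -3 + 1 = -2)
D = -2 (D = 1*(-2) = -2)
n = -49 (n = 7*(5 - 2*6) = 7*(5 - 12) = 7*(-7) = -49)
w(L, o) = (11 + o)/(-49 + L) (w(L, o) = (o + 11)/(L - 49) = (11 + o)/(-49 + L))
-4278/w(R(3), -97) = -4278*(-49 - 8)/(11 - 97) = -4278/(-86/(-57)) = -4278/((-1/57*(-86))) = -4278/86/57 = -4278*57/86 = -121923/43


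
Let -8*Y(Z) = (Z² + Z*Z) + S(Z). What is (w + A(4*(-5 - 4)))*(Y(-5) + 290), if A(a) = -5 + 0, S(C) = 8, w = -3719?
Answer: -1052961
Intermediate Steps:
A(a) = -5
Y(Z) = -1 - Z²/4 (Y(Z) = -((Z² + Z*Z) + 8)/8 = -((Z² + Z²) + 8)/8 = -(2*Z² + 8)/8 = -(8 + 2*Z²)/8 = -1 - Z²/4)
(w + A(4*(-5 - 4)))*(Y(-5) + 290) = (-3719 - 5)*((-1 - ¼*(-5)²) + 290) = -3724*((-1 - ¼*25) + 290) = -3724*((-1 - 25/4) + 290) = -3724*(-29/4 + 290) = -3724*1131/4 = -1052961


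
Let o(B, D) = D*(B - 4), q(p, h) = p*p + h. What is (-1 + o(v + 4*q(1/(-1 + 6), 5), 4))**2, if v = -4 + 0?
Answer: 1418481/625 ≈ 2269.6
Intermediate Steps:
v = -4
q(p, h) = h + p**2 (q(p, h) = p**2 + h = h + p**2)
o(B, D) = D*(-4 + B)
(-1 + o(v + 4*q(1/(-1 + 6), 5), 4))**2 = (-1 + 4*(-4 + (-4 + 4*(5 + (1/(-1 + 6))**2))))**2 = (-1 + 4*(-4 + (-4 + 4*(5 + (1/5)**2))))**2 = (-1 + 4*(-4 + (-4 + 4*(5 + 1/25))))**2 = (-1 + 4*(-4 + (-4 + 4*(126/25))))**2 = (-1 + 4*(-4 + (-4 + 504/25)))**2 = (-1 + 4*(-4 + 404/25))**2 = (-1 + 4*(304/25))**2 = (-1 + 1216/25)**2 = (1191/25)**2 = 1418481/625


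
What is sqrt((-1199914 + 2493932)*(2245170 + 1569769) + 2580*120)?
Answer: sqrt(4936600044502) ≈ 2.2218e+6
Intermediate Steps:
sqrt((-1199914 + 2493932)*(2245170 + 1569769) + 2580*120) = sqrt(1294018*3814939 + 309600) = sqrt(4936599734902 + 309600) = sqrt(4936600044502)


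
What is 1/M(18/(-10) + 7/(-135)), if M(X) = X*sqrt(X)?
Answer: 81*I*sqrt(6)/500 ≈ 0.39682*I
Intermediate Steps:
M(X) = X**(3/2)
1/M(18/(-10) + 7/(-135)) = 1/((18/(-10) + 7/(-135))**(3/2)) = 1/((18*(-1/10) + 7*(-1/135))**(3/2)) = 1/((-9/5 - 7/135)**(3/2)) = 1/((-50/27)**(3/2)) = 1/(-250*I*sqrt(6)/243) = 81*I*sqrt(6)/500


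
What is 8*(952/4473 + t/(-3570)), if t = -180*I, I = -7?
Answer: -12176/10863 ≈ -1.1209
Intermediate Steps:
t = 1260 (t = -180*(-7) = 1260)
8*(952/4473 + t/(-3570)) = 8*(952/4473 + 1260/(-3570)) = 8*(952*(1/4473) + 1260*(-1/3570)) = 8*(136/639 - 6/17) = 8*(-1522/10863) = -12176/10863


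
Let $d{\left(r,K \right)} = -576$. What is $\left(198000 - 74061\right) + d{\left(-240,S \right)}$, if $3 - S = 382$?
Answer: $123363$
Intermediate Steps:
$S = -379$ ($S = 3 - 382 = -379$)
$\left(198000 - 74061\right) + d{\left(-240,S \right)} = \left(198000 - 74061\right) - 576 = 123939 - 576 = 123363$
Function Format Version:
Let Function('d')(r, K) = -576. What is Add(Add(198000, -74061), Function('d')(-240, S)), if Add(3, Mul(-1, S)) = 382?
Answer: 123363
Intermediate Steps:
S = -379 (S = Add(3, Mul(-1, 382)) = Add(3, -382) = -379)
Add(Add(198000, -74061), Function('d')(-240, S)) = Add(Add(198000, -74061), -576) = Add(123939, -576) = 123363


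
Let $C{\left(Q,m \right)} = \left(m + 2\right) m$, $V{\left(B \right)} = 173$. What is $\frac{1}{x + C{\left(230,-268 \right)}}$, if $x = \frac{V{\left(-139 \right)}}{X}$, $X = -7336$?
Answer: $\frac{7336}{522968595} \approx 1.4028 \cdot 10^{-5}$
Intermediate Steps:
$C{\left(Q,m \right)} = m \left(2 + m\right)$ ($C{\left(Q,m \right)} = \left(2 + m\right) m = m \left(2 + m\right)$)
$x = - \frac{173}{7336}$ ($x = \frac{173}{-7336} = 173 \left(- \frac{1}{7336}\right) = - \frac{173}{7336} \approx -0.023582$)
$\frac{1}{x + C{\left(230,-268 \right)}} = \frac{1}{- \frac{173}{7336} - 268 \left(2 - 268\right)} = \frac{1}{- \frac{173}{7336} - -71288} = \frac{1}{- \frac{173}{7336} + 71288} = \frac{1}{\frac{522968595}{7336}} = \frac{7336}{522968595}$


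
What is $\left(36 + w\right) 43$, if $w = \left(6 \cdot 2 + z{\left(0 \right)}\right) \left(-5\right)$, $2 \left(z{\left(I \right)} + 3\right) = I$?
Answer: $-387$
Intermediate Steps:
$z{\left(I \right)} = -3 + \frac{I}{2}$
$w = -45$ ($w = \left(6 \cdot 2 + \left(-3 + \frac{1}{2} \cdot 0\right)\right) \left(-5\right) = \left(12 + \left(-3 + 0\right)\right) \left(-5\right) = \left(12 - 3\right) \left(-5\right) = 9 \left(-5\right) = -45$)
$\left(36 + w\right) 43 = \left(36 - 45\right) 43 = \left(-9\right) 43 = -387$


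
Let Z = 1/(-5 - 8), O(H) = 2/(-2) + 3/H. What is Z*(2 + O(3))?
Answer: -2/13 ≈ -0.15385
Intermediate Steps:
O(H) = -1 + 3/H (O(H) = 2*(-½) + 3/H = -1 + 3/H)
Z = -1/13 (Z = 1/(-13) = -1/13 ≈ -0.076923)
Z*(2 + O(3)) = -(2 + (3 - 1*3)/3)/13 = -(2 + (3 - 3)/3)/13 = -(2 + (⅓)*0)/13 = -(2 + 0)/13 = -1/13*2 = -2/13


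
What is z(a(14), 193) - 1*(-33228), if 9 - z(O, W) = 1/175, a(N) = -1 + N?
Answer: 5816474/175 ≈ 33237.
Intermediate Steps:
z(O, W) = 1574/175 (z(O, W) = 9 - 1/175 = 1574/175)
z(a(14), 193) - 1*(-33228) = 1574/175 - 1*(-33228) = 1574/175 + 33228 = 5816474/175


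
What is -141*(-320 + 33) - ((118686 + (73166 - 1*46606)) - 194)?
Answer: -104585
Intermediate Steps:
-141*(-320 + 33) - ((118686 + (73166 - 1*46606)) - 194) = -141*(-287) - ((118686 + (73166 - 46606)) - 194) = 40467 - ((118686 + 26560) - 194) = 40467 - (145246 - 194) = 40467 - 1*145052 = 40467 - 145052 = -104585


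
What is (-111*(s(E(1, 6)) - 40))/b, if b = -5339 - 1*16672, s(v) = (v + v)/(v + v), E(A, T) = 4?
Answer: -1443/7337 ≈ -0.19667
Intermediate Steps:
s(v) = 1 (s(v) = (2*v)/((2*v)) = (2*v)*(1/(2*v)) = 1)
b = -22011 (b = -5339 - 16672 = -22011)
(-111*(s(E(1, 6)) - 40))/b = -111*(1 - 40)/(-22011) = -111*(-39)*(-1/22011) = 4329*(-1/22011) = -1443/7337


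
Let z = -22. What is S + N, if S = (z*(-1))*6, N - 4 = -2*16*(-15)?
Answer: 616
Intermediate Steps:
N = 484 (N = 4 - 2*16*(-15) = 4 - 32*(-15) = 4 + 480 = 484)
S = 132 (S = -22*(-1)*6 = 22*6 = 132)
S + N = 132 + 484 = 616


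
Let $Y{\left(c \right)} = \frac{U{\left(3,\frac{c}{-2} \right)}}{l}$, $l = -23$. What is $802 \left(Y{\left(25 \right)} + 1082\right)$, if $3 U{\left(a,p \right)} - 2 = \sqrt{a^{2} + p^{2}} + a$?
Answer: $\frac{59871706}{69} - \frac{401 \sqrt{661}}{69} \approx 8.6756 \cdot 10^{5}$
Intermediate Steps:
$U{\left(a,p \right)} = \frac{2}{3} + \frac{a}{3} + \frac{\sqrt{a^{2} + p^{2}}}{3}$ ($U{\left(a,p \right)} = \frac{2}{3} + \frac{\sqrt{a^{2} + p^{2}} + a}{3} = \frac{2}{3} + \frac{a + \sqrt{a^{2} + p^{2}}}{3} = \frac{2}{3} + \left(\frac{a}{3} + \frac{\sqrt{a^{2} + p^{2}}}{3}\right) = \frac{2}{3} + \frac{a}{3} + \frac{\sqrt{a^{2} + p^{2}}}{3}$)
$Y{\left(c \right)} = - \frac{5}{69} - \frac{\sqrt{9 + \frac{c^{2}}{4}}}{69}$ ($Y{\left(c \right)} = \frac{\frac{2}{3} + \frac{1}{3} \cdot 3 + \frac{\sqrt{3^{2} + \left(\frac{c}{-2}\right)^{2}}}{3}}{-23} = \left(\frac{2}{3} + 1 + \frac{\sqrt{9 + \left(c \left(- \frac{1}{2}\right)\right)^{2}}}{3}\right) \left(- \frac{1}{23}\right) = \left(\frac{2}{3} + 1 + \frac{\sqrt{9 + \left(- \frac{c}{2}\right)^{2}}}{3}\right) \left(- \frac{1}{23}\right) = \left(\frac{2}{3} + 1 + \frac{\sqrt{9 + \frac{c^{2}}{4}}}{3}\right) \left(- \frac{1}{23}\right) = \left(\frac{5}{3} + \frac{\sqrt{9 + \frac{c^{2}}{4}}}{3}\right) \left(- \frac{1}{23}\right) = - \frac{5}{69} - \frac{\sqrt{9 + \frac{c^{2}}{4}}}{69}$)
$802 \left(Y{\left(25 \right)} + 1082\right) = 802 \left(\left(- \frac{5}{69} - \frac{\sqrt{36 + 25^{2}}}{138}\right) + 1082\right) = 802 \left(\left(- \frac{5}{69} - \frac{\sqrt{36 + 625}}{138}\right) + 1082\right) = 802 \left(\left(- \frac{5}{69} - \frac{\sqrt{661}}{138}\right) + 1082\right) = 802 \left(\frac{74653}{69} - \frac{\sqrt{661}}{138}\right) = \frac{59871706}{69} - \frac{401 \sqrt{661}}{69}$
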